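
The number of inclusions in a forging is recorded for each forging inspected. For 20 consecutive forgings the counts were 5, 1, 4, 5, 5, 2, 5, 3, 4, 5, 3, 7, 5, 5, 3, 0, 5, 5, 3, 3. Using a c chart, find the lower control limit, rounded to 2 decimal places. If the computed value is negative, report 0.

0.00

c̄ = (5 + 1 + 4 + 5 + 5 + 2 + 5 + 3 + 4 + 5 + 3 + 7 + 5 + 5 + 3 + 0 + 5 + 5 + 3 + 3) / 20 = 78 / 20 = 3.9000
LCL = c̄ − 3√c̄ = 3.9000 − 3 × 1.9748 = -2.0245 → 0 (cannot be negative)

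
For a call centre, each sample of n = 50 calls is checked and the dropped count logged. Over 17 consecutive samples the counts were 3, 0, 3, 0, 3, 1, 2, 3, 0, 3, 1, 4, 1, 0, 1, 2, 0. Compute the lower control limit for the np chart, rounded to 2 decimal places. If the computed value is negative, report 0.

p̄ = Σdᵢ / (k·n) = 27 / (17 × 50) = 0.03176
LCL = np̄ − 3·√(np̄(1−p̄)) = 1.5882 − 3 × 1.2401 = -2.1320 → 0 (negative, so LCL = 0)

0.00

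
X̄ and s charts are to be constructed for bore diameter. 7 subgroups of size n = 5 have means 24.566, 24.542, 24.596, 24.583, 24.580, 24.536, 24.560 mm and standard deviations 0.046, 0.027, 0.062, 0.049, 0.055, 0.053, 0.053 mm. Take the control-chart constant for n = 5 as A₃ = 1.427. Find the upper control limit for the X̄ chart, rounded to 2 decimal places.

24.64

X̄̄ = (24.566 + 24.542 + 24.596 + 24.583 + 24.580 + 24.536 + 24.560) / 7 = 24.5661
s̄ = (0.046 + 0.027 + 0.062 + 0.049 + 0.055 + 0.053 + 0.053) / 7 = 0.0493
UCL = X̄̄ + A₃·s̄ = 24.5661 + 1.427 × 0.0493 = 24.6365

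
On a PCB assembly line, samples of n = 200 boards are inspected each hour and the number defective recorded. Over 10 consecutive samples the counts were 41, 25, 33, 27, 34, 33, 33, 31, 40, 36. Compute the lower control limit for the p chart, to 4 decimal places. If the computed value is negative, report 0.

0.0875

p̄ = Σdᵢ / (k·n) = 333 / (10 × 200) = 0.16650
LCL = p̄ − 3·√(p̄(1−p̄)/n) = 0.16650 − 3 × 0.02634 = 0.08747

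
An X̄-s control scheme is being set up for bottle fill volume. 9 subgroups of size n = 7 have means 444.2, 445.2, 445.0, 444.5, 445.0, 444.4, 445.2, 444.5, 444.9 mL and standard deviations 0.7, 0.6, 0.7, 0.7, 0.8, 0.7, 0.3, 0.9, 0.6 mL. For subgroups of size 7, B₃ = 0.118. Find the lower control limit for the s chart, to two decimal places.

0.08

s̄ = (0.7 + 0.6 + 0.7 + 0.7 + 0.8 + 0.7 + 0.3 + 0.9 + 0.6) / 9 = 0.6667
LCL_s = B₃·s̄ = 0.118 × 0.6667 = 0.0787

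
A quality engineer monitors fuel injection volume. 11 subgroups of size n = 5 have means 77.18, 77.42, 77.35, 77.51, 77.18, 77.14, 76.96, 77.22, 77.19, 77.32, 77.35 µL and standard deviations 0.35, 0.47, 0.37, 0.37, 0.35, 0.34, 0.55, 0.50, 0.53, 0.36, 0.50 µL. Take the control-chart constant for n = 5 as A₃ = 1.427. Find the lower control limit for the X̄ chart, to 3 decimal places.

X̄̄ = (77.18 + 77.42 + 77.35 + 77.51 + 77.18 + 77.14 + 76.96 + 77.22 + 77.19 + 77.32 + 77.35) / 11 = 77.2564
s̄ = (0.35 + 0.47 + 0.37 + 0.37 + 0.35 + 0.34 + 0.55 + 0.50 + 0.53 + 0.36 + 0.50) / 11 = 0.4264
LCL = X̄̄ − A₃·s̄ = 77.2564 − 1.427 × 0.4264 = 76.6479

76.648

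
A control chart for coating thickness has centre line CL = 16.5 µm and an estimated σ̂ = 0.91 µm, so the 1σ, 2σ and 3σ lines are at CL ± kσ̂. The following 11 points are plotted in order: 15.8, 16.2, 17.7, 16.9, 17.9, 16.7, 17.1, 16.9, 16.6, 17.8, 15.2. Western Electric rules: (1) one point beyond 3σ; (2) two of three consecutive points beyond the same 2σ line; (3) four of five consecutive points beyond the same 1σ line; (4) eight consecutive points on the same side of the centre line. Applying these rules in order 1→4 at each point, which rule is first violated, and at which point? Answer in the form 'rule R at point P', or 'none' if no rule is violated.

Zone of each point (C = within 1σ̂, B = 1σ̂–2σ̂, A = 2σ̂–3σ̂, * = beyond 3σ̂; sign = side of CL): 1:-C, 2:-C, 3:+B, 4:+C, 5:+B, 6:+C, 7:+C, 8:+C, 9:+C, 10:+B, 11:-B
Rule 4 (eight consecutive points on the same side of the centre line) is satisfied at point 10.

rule 4 at point 10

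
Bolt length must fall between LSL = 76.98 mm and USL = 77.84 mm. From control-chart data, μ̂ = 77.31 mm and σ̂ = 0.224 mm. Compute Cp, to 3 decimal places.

Cp = (USL − LSL) / (6σ̂) = (77.84 − 76.98) / (6 × 0.224) = 0.8600 / 1.3440 = 0.6399

0.640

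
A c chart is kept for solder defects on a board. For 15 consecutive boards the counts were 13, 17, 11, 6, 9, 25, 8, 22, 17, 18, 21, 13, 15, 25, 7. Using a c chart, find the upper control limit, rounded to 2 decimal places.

26.80

c̄ = (13 + 17 + 11 + 6 + 9 + 25 + 8 + 22 + 17 + 18 + 21 + 13 + 15 + 25 + 7) / 15 = 227 / 15 = 15.1333
UCL = c̄ + 3√c̄ = 15.1333 + 3 × √15.1333 = 15.1333 + 3 × 3.8902 = 26.8038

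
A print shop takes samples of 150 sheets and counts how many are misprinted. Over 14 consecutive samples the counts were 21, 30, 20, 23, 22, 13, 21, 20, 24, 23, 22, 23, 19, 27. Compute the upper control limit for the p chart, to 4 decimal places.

0.2333

p̄ = Σdᵢ / (k·n) = 308 / (14 × 150) = 0.14667
UCL = p̄ + 3·√(p̄(1−p̄)/n) = 0.14667 + 3 × √(0.14667×0.85333/150) = 0.14667 + 3 × 0.02889 = 0.23332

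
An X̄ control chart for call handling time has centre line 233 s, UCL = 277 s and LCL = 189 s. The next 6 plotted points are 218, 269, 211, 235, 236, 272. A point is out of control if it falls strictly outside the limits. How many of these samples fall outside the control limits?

All 6 points lie within [189, 277].

0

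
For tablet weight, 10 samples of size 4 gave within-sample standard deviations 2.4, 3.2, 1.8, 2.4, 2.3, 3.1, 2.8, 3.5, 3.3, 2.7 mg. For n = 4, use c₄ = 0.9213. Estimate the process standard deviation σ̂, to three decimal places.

s̄ = (2.4 + 3.2 + 1.8 + 2.4 + 2.3 + 3.1 + 2.8 + 3.5 + 3.3 + 2.7) / 10 = 2.7500
σ̂ = s̄ / c₄ = 2.7500 / 0.9213 = 2.9849

2.985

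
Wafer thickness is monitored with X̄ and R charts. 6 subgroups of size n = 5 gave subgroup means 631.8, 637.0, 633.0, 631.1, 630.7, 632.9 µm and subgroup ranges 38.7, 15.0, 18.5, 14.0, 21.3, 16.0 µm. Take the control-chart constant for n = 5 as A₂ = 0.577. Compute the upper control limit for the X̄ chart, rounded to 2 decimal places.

X̄̄ = (631.8 + 637.0 + 633.0 + 631.1 + 630.7 + 632.9) / 6 = 3796.5000 / 6 = 632.7500
R̄ = (38.7 + 15.0 + 18.5 + 14.0 + 21.3 + 16.0) / 6 = 123.5000 / 6 = 20.5833
UCL = X̄̄ + A₂·R̄ = 632.7500 + 0.577 × 20.5833 = 644.6266

644.63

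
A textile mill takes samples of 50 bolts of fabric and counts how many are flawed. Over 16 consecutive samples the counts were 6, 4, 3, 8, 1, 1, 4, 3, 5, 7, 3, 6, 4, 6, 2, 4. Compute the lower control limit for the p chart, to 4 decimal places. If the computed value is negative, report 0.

0.0000

p̄ = Σdᵢ / (k·n) = 67 / (16 × 50) = 0.08375
LCL = p̄ − 3·√(p̄(1−p̄)/n) = 0.08375 − 3 × 0.03918 = -0.03378 → 0 (negative, so LCL = 0)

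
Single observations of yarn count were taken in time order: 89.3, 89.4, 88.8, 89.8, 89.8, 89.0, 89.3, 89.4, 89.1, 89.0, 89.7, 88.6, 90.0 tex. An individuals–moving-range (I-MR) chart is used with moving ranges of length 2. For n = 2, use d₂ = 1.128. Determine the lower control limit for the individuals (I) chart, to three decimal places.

X̄ = (89.3 + 89.4 + 88.8 + 89.8 + 89.8 + 89.0 + 89.3 + 89.4 + 89.1 + 89.0 + 89.7 + 88.6 + 90.0) / 13 = 89.3231
Moving ranges: 0.1, 0.6, 1.0, 0.0, 0.8, 0.3, 0.1, 0.3, 0.1, 0.7, 1.1, 1.4; M̄R̄ = 6.5000 / 12 = 0.5417
LCL = X̄ − 3·M̄R̄/d₂ = 89.3231 − 3 × 0.5417 / 1.128 = 87.8825

87.882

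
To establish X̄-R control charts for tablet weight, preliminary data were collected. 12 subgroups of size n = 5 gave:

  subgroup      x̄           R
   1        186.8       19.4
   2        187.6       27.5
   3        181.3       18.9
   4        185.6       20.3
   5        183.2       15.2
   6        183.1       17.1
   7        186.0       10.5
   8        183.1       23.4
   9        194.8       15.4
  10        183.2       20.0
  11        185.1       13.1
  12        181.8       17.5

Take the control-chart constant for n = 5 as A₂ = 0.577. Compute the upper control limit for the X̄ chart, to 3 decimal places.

X̄̄ = (186.8 + 187.6 + 181.3 + 185.6 + 183.2 + 183.1 + 186.0 + 183.1 + 194.8 + 183.2 + 185.1 + 181.8) / 12 = 2221.6000 / 12 = 185.1333
R̄ = (19.4 + 27.5 + 18.9 + 20.3 + 15.2 + 17.1 + 10.5 + 23.4 + 15.4 + 20.0 + 13.1 + 17.5) / 12 = 218.3000 / 12 = 18.1917
UCL = X̄̄ + A₂·R̄ = 185.1333 + 0.577 × 18.1917 = 195.6299

195.630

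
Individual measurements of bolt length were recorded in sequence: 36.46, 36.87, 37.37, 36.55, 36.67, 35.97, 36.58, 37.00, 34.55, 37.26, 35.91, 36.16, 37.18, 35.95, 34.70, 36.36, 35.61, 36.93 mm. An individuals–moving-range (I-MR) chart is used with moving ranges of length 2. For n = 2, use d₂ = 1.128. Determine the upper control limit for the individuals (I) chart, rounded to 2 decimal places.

X̄ = (36.46 + 36.87 + 37.37 + 36.55 + 36.67 + 35.97 + 36.58 + 37.00 + 34.55 + 37.26 + 35.91 + 36.16 + 37.18 + 35.95 + 34.70 + 36.36 + 35.61 + 36.93) / 18 = 36.3378
Moving ranges: 0.41, 0.50, 0.82, 0.12, 0.70, 0.61, 0.42, 2.45, 2.71, 1.35, 0.25, 1.02, 1.23, 1.25, 1.66, 0.75, 1.32; M̄R̄ = 17.5700 / 17 = 1.0335
UCL = X̄ + 3·M̄R̄/d₂ = 36.3378 + 3 × 1.0335 / 1.128 = 39.0865

39.09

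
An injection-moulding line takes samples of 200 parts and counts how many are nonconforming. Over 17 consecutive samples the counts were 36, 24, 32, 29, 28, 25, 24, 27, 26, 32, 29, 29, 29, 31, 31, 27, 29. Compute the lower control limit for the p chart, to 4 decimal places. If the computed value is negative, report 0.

0.0692

p̄ = Σdᵢ / (k·n) = 488 / (17 × 200) = 0.14353
LCL = p̄ − 3·√(p̄(1−p̄)/n) = 0.14353 − 3 × 0.02479 = 0.06915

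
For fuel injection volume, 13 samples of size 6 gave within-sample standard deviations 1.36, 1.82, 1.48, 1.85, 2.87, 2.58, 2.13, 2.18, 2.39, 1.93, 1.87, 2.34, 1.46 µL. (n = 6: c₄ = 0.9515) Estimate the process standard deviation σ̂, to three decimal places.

s̄ = (1.36 + 1.82 + 1.48 + 1.85 + 2.87 + 2.58 + 2.13 + 2.18 + 2.39 + 1.93 + 1.87 + 2.34 + 1.46) / 13 = 2.0200
σ̂ = s̄ / c₄ = 2.0200 / 0.9515 = 2.1230

2.123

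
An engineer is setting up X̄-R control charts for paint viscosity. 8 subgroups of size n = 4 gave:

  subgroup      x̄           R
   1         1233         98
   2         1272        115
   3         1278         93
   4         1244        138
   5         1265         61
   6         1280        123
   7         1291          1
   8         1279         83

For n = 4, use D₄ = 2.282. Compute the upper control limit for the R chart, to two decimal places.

R̄ = (98 + 115 + 93 + 138 + 61 + 123 + 1 + 83) / 8 = 712.0000 / 8 = 89.0000
UCL_R = D₄·R̄ = 2.282 × 89.0000 = 203.0980

203.10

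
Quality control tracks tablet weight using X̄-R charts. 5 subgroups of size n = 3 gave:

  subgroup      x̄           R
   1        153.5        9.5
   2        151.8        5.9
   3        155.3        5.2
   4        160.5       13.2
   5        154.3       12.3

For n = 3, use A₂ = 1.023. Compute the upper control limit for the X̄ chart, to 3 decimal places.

164.512

X̄̄ = (153.5 + 151.8 + 155.3 + 160.5 + 154.3) / 5 = 775.4000 / 5 = 155.0800
R̄ = (9.5 + 5.9 + 5.2 + 13.2 + 12.3) / 5 = 46.1000 / 5 = 9.2200
UCL = X̄̄ + A₂·R̄ = 155.0800 + 1.023 × 9.2200 = 164.5121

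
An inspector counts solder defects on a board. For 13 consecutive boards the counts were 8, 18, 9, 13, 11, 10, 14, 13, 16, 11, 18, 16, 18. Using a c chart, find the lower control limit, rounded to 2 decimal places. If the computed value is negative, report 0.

2.45

c̄ = (8 + 18 + 9 + 13 + 11 + 10 + 14 + 13 + 16 + 11 + 18 + 16 + 18) / 13 = 175 / 13 = 13.4615
LCL = c̄ − 3√c̄ = 13.4615 − 3 × 3.6690 = 2.4545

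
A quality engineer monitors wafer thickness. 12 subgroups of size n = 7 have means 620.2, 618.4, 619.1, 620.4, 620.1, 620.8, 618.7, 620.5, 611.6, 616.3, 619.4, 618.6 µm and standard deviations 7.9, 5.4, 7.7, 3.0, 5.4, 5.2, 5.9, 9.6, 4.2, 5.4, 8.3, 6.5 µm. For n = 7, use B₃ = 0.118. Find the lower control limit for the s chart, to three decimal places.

s̄ = (7.9 + 5.4 + 7.7 + 3.0 + 5.4 + 5.2 + 5.9 + 9.6 + 4.2 + 5.4 + 8.3 + 6.5) / 12 = 6.2083
LCL_s = B₃·s̄ = 0.118 × 6.2083 = 0.7326

0.733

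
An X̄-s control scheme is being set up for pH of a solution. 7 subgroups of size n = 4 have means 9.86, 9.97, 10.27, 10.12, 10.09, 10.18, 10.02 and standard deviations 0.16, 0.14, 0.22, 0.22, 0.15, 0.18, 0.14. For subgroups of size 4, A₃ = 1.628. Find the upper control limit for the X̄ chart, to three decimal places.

10.354

X̄̄ = (9.86 + 9.97 + 10.27 + 10.12 + 10.09 + 10.18 + 10.02) / 7 = 10.0729
s̄ = (0.16 + 0.14 + 0.22 + 0.22 + 0.15 + 0.18 + 0.14) / 7 = 0.1729
UCL = X̄̄ + A₃·s̄ = 10.0729 + 1.628 × 0.1729 = 10.3543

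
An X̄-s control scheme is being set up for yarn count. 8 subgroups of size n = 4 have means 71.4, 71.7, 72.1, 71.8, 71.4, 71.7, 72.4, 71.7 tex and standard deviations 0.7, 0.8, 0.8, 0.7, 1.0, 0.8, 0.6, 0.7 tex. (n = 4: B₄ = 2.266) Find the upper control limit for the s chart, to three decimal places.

1.728

s̄ = (0.7 + 0.8 + 0.8 + 0.7 + 1.0 + 0.8 + 0.6 + 0.7) / 8 = 0.7625
UCL_s = B₄·s̄ = 2.266 × 0.7625 = 1.7278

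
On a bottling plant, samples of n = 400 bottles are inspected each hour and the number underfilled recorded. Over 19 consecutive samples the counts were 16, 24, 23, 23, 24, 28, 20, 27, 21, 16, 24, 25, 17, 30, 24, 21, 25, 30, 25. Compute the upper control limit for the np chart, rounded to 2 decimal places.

37.37

p̄ = Σdᵢ / (k·n) = 443 / (19 × 400) = 0.05829
UCL = np̄ + 3·√(np̄(1−p̄)) = 23.3158 + 3 × √(23.3158×0.94171) = 23.3158 + 3 × 4.6858 = 37.3732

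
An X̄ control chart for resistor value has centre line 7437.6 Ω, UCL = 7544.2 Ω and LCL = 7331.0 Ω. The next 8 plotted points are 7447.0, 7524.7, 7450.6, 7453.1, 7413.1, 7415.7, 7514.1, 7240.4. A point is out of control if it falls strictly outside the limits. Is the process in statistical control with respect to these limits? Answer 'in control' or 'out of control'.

out of control

Compare each point to [7331.0, 7544.2]: sample 8 = 7240.4 < LCL.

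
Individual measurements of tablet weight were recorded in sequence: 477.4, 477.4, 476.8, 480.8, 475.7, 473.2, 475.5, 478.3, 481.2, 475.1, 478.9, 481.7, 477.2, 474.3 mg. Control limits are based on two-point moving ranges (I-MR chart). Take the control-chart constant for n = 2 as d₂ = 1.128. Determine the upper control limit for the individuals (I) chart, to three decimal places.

X̄ = (477.4 + 477.4 + 476.8 + 480.8 + 475.7 + 473.2 + 475.5 + 478.3 + 481.2 + 475.1 + 478.9 + 481.7 + 477.2 + 474.3) / 14 = 477.3929
Moving ranges: 0.0, 0.6, 4.0, 5.1, 2.5, 2.3, 2.8, 2.9, 6.1, 3.8, 2.8, 4.5, 2.9; M̄R̄ = 40.3000 / 13 = 3.1000
UCL = X̄ + 3·M̄R̄/d₂ = 477.3929 + 3 × 3.1000 / 1.128 = 485.6375

485.638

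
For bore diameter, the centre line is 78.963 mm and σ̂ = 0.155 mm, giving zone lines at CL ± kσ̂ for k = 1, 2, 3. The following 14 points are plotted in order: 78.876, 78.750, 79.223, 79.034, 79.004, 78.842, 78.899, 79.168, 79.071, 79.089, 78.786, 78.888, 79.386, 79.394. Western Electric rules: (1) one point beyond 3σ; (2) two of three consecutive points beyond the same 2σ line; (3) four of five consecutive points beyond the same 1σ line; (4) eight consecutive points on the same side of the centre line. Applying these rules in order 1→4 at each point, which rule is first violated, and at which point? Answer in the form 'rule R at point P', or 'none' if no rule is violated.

rule 2 at point 14

Zone of each point (C = within 1σ̂, B = 1σ̂–2σ̂, A = 2σ̂–3σ̂, * = beyond 3σ̂; sign = side of CL): 1:-C, 2:-B, 3:+B, 4:+C, 5:+C, 6:-C, 7:-C, 8:+B, 9:+C, 10:+C, 11:-B, 12:-C, 13:+A, 14:+A
Rule 2 (two of three consecutive points beyond the same 2σ limit) is satisfied at point 14.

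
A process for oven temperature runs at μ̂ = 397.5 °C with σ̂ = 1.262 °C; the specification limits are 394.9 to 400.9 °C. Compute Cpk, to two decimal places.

Cpu = (USL − μ̂) / (3σ̂) = (400.9 − 397.5) / (3 × 1.262) = 0.8980; Cpl = (μ̂ − LSL) / (3σ̂) = (397.5 − 394.9) / (3 × 1.262) = 0.6867; Cpk = min(Cpu, Cpl) = 0.6867

0.69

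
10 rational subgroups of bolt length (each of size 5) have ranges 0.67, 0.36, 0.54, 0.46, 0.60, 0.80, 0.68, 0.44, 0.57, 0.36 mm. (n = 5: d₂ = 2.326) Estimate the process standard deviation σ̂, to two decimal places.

0.24

R̄ = (0.67 + 0.36 + 0.54 + 0.46 + 0.60 + 0.80 + 0.68 + 0.44 + 0.57 + 0.36) / 10 = 0.5480
σ̂ = R̄ / d₂ = 0.5480 / 2.326 = 0.2356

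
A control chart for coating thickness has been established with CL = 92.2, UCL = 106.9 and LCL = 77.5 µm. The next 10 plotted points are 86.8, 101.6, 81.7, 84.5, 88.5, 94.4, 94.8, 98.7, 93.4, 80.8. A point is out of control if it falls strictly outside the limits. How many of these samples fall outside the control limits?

0

All 10 points lie within [77.5, 106.9].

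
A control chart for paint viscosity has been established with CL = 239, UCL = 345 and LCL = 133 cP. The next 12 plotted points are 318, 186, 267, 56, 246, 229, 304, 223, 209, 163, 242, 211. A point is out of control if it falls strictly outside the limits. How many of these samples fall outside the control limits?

1

Compare each point to [133, 345]: sample 4 = 56 < LCL.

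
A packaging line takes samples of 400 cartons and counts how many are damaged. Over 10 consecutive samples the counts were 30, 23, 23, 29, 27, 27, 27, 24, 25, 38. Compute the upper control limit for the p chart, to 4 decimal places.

0.1061

p̄ = Σdᵢ / (k·n) = 273 / (10 × 400) = 0.06825
UCL = p̄ + 3·√(p̄(1−p̄)/n) = 0.06825 + 3 × √(0.06825×0.93175/400) = 0.06825 + 3 × 0.01261 = 0.10608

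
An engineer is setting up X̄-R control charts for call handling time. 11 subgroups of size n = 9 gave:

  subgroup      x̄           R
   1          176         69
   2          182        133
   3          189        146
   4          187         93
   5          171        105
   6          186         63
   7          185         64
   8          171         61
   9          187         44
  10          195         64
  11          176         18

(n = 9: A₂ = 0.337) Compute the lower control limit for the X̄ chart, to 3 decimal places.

155.925

X̄̄ = (176 + 182 + 189 + 187 + 171 + 186 + 185 + 171 + 187 + 195 + 176) / 11 = 2005.0000 / 11 = 182.2727
R̄ = (69 + 133 + 146 + 93 + 105 + 63 + 64 + 61 + 44 + 64 + 18) / 11 = 860.0000 / 11 = 78.1818
LCL = X̄̄ − A₂·R̄ = 182.2727 − 0.337 × 78.1818 = 155.9255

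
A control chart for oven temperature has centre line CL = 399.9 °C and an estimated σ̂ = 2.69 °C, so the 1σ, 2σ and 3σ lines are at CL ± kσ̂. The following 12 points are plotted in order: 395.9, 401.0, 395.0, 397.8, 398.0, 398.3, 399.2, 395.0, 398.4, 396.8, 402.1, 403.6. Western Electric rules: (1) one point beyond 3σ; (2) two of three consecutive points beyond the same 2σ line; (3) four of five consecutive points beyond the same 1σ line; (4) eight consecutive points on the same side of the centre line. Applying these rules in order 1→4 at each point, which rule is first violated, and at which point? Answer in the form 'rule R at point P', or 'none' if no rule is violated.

Zone of each point (C = within 1σ̂, B = 1σ̂–2σ̂, A = 2σ̂–3σ̂, * = beyond 3σ̂; sign = side of CL): 1:-B, 2:+C, 3:-B, 4:-C, 5:-C, 6:-C, 7:-C, 8:-B, 9:-C, 10:-B, 11:+C, 12:+B
Rule 4 (eight consecutive points on the same side of the centre line) is satisfied at point 10.

rule 4 at point 10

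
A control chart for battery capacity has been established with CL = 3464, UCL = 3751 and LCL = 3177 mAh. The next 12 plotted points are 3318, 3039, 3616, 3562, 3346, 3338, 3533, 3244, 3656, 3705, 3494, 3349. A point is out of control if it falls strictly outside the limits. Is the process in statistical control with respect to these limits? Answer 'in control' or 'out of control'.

Compare each point to [3177, 3751]: sample 2 = 3039 < LCL.

out of control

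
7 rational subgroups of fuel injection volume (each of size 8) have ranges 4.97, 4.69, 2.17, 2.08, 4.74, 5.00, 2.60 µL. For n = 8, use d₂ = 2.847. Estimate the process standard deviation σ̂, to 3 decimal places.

R̄ = (4.97 + 4.69 + 2.17 + 2.08 + 4.74 + 5.00 + 2.60) / 7 = 3.7500
σ̂ = R̄ / d₂ = 3.7500 / 2.847 = 1.3172

1.317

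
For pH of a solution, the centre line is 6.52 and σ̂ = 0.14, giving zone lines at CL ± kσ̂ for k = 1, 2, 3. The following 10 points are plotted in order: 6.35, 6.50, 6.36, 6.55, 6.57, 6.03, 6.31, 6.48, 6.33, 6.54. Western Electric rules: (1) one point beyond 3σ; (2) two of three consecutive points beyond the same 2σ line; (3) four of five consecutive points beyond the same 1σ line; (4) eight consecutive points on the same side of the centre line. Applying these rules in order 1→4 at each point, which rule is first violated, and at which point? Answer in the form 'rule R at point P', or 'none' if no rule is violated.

Zone of each point (C = within 1σ̂, B = 1σ̂–2σ̂, A = 2σ̂–3σ̂, * = beyond 3σ̂; sign = side of CL): 1:-B, 2:-C, 3:-B, 4:+C, 5:+C, 6:-*, 7:-B, 8:-C, 9:-B, 10:+C
Rule 1 (one point beyond the 3σ limits) is satisfied at point 6.

rule 1 at point 6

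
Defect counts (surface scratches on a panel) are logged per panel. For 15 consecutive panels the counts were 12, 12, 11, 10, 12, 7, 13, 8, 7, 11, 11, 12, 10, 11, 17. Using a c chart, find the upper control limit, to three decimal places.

20.853

c̄ = (12 + 12 + 11 + 10 + 12 + 7 + 13 + 8 + 7 + 11 + 11 + 12 + 10 + 11 + 17) / 15 = 164 / 15 = 10.9333
UCL = c̄ + 3√c̄ = 10.9333 + 3 × √10.9333 = 10.9333 + 3 × 3.3066 = 20.8530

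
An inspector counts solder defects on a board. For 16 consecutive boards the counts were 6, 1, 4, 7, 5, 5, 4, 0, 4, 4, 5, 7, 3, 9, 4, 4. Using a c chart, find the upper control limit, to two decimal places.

c̄ = (6 + 1 + 4 + 7 + 5 + 5 + 4 + 0 + 4 + 4 + 5 + 7 + 3 + 9 + 4 + 4) / 16 = 72 / 16 = 4.5000
UCL = c̄ + 3√c̄ = 4.5000 + 3 × √4.5000 = 4.5000 + 3 × 2.1213 = 10.8640

10.86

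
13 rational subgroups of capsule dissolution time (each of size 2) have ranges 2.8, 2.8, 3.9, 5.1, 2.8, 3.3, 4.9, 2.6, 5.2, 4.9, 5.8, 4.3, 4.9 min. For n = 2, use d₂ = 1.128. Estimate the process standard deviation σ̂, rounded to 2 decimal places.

3.63

R̄ = (2.8 + 2.8 + 3.9 + 5.1 + 2.8 + 3.3 + 4.9 + 2.6 + 5.2 + 4.9 + 5.8 + 4.3 + 4.9) / 13 = 4.1000
σ̂ = R̄ / d₂ = 4.1000 / 1.128 = 3.6348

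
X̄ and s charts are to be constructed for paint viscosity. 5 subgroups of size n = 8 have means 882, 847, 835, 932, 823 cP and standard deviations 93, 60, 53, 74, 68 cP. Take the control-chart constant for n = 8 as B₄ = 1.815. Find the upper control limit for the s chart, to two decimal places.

s̄ = (93 + 60 + 53 + 74 + 68) / 5 = 69.6000
UCL_s = B₄·s̄ = 1.815 × 69.6000 = 126.3240

126.32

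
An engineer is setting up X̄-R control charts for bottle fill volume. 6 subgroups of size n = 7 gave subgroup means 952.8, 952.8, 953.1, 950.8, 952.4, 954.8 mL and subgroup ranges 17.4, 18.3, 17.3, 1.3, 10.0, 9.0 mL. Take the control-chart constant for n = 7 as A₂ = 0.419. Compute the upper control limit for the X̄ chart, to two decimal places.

X̄̄ = (952.8 + 952.8 + 953.1 + 950.8 + 952.4 + 954.8) / 6 = 5716.7000 / 6 = 952.7833
R̄ = (17.4 + 18.3 + 17.3 + 1.3 + 10.0 + 9.0) / 6 = 73.3000 / 6 = 12.2167
UCL = X̄̄ + A₂·R̄ = 952.7833 + 0.419 × 12.2167 = 957.9021

957.90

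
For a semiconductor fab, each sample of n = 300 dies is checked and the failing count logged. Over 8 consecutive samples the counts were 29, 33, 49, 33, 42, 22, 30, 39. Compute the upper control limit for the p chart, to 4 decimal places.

p̄ = Σdᵢ / (k·n) = 277 / (8 × 300) = 0.11542
UCL = p̄ + 3·√(p̄(1−p̄)/n) = 0.11542 + 3 × √(0.11542×0.88458/300) = 0.11542 + 3 × 0.01845 = 0.17076

0.1708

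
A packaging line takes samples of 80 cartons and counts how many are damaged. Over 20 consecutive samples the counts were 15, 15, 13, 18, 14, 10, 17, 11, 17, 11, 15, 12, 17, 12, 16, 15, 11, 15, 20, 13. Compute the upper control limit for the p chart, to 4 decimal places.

0.3081

p̄ = Σdᵢ / (k·n) = 287 / (20 × 80) = 0.17938
UCL = p̄ + 3·√(p̄(1−p̄)/n) = 0.17938 + 3 × √(0.17938×0.82062/80) = 0.17938 + 3 × 0.04290 = 0.30806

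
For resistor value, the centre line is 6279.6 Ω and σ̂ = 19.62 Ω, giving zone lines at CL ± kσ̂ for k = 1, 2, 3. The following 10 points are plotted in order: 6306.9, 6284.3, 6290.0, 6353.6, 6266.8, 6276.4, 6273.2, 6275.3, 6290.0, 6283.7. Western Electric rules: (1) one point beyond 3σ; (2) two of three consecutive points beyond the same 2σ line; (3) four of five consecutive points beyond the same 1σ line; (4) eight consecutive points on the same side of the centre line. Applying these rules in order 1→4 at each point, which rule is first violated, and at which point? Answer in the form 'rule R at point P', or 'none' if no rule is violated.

rule 1 at point 4

Zone of each point (C = within 1σ̂, B = 1σ̂–2σ̂, A = 2σ̂–3σ̂, * = beyond 3σ̂; sign = side of CL): 1:+B, 2:+C, 3:+C, 4:+*, 5:-C, 6:-C, 7:-C, 8:-C, 9:+C, 10:+C
Rule 1 (one point beyond the 3σ limits) is satisfied at point 4.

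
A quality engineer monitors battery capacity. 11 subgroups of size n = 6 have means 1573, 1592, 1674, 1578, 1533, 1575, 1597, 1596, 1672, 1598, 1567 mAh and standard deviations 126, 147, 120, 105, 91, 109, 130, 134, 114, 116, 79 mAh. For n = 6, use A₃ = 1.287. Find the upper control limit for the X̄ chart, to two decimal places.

X̄̄ = (1573 + 1592 + 1674 + 1578 + 1533 + 1575 + 1597 + 1596 + 1672 + 1598 + 1567) / 11 = 1595.9091
s̄ = (126 + 147 + 120 + 105 + 91 + 109 + 130 + 134 + 114 + 116 + 79) / 11 = 115.5455
UCL = X̄̄ + A₃·s̄ = 1595.9091 + 1.287 × 115.5455 = 1744.6161

1744.62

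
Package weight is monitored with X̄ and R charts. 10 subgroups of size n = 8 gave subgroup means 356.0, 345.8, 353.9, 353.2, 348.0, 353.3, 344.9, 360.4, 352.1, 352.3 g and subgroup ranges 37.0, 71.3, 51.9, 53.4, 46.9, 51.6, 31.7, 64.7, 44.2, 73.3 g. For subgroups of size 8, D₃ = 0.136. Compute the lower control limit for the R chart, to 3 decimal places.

R̄ = (37.0 + 71.3 + 51.9 + 53.4 + 46.9 + 51.6 + 31.7 + 64.7 + 44.2 + 73.3) / 10 = 526.0000 / 10 = 52.6000
LCL_R = D₃·R̄ = 0.136 × 52.6000 = 7.1536

7.154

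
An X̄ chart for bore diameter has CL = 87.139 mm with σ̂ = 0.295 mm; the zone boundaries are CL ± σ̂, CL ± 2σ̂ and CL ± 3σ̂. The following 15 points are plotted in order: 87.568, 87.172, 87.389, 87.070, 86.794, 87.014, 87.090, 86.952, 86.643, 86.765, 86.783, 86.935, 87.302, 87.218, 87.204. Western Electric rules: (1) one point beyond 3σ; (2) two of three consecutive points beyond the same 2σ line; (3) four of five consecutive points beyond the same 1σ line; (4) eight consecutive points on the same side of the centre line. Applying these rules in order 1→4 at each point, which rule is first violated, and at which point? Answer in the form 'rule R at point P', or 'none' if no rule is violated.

Zone of each point (C = within 1σ̂, B = 1σ̂–2σ̂, A = 2σ̂–3σ̂, * = beyond 3σ̂; sign = side of CL): 1:+B, 2:+C, 3:+C, 4:-C, 5:-B, 6:-C, 7:-C, 8:-C, 9:-B, 10:-B, 11:-B, 12:-C, 13:+C, 14:+C, 15:+C
Rule 4 (eight consecutive points on the same side of the centre line) is satisfied at point 11.

rule 4 at point 11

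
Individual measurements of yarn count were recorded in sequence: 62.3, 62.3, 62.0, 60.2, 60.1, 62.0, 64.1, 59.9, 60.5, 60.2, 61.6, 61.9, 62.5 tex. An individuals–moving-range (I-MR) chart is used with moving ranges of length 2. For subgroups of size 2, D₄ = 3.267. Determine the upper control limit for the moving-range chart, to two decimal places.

3.70

Moving ranges: 0.0, 0.3, 1.8, 0.1, 1.9, 2.1, 4.2, 0.6, 0.3, 1.4, 0.3, 0.6; M̄R̄ = 13.6000 / 12 = 1.1333
UCL_MR = D₄·M̄R̄ = 3.267 × 1.1333 = 3.7026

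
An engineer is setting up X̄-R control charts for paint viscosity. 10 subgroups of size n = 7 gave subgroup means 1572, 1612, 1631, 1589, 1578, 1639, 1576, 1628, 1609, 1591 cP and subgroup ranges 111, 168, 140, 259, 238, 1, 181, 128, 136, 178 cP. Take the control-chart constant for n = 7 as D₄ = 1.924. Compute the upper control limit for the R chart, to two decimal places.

296.30

R̄ = (111 + 168 + 140 + 259 + 238 + 1 + 181 + 128 + 136 + 178) / 10 = 1540.0000 / 10 = 154.0000
UCL_R = D₄·R̄ = 1.924 × 154.0000 = 296.2960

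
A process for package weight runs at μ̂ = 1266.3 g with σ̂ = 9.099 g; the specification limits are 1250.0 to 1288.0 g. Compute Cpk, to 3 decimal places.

Cpu = (USL − μ̂) / (3σ̂) = (1288.0 − 1266.3) / (3 × 9.099) = 0.7950; Cpl = (μ̂ − LSL) / (3σ̂) = (1266.3 − 1250.0) / (3 × 9.099) = 0.5971; Cpk = min(Cpu, Cpl) = 0.5971

0.597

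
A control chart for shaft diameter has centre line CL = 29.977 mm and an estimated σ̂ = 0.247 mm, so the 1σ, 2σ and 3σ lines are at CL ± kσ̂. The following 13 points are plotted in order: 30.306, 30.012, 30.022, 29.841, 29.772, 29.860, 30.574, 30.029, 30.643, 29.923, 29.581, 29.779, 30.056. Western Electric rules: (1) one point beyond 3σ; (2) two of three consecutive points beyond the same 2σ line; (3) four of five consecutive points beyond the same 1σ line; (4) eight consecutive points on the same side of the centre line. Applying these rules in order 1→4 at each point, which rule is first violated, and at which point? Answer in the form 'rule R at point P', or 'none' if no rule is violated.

rule 2 at point 9

Zone of each point (C = within 1σ̂, B = 1σ̂–2σ̂, A = 2σ̂–3σ̂, * = beyond 3σ̂; sign = side of CL): 1:+B, 2:+C, 3:+C, 4:-C, 5:-C, 6:-C, 7:+A, 8:+C, 9:+A, 10:-C, 11:-B, 12:-C, 13:+C
Rule 2 (two of three consecutive points beyond the same 2σ limit) is satisfied at point 9.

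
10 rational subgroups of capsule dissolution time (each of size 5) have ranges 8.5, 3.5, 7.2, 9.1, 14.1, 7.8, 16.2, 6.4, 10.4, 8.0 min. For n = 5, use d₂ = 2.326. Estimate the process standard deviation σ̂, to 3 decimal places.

3.921

R̄ = (8.5 + 3.5 + 7.2 + 9.1 + 14.1 + 7.8 + 16.2 + 6.4 + 10.4 + 8.0) / 10 = 9.1200
σ̂ = R̄ / d₂ = 9.1200 / 2.326 = 3.9209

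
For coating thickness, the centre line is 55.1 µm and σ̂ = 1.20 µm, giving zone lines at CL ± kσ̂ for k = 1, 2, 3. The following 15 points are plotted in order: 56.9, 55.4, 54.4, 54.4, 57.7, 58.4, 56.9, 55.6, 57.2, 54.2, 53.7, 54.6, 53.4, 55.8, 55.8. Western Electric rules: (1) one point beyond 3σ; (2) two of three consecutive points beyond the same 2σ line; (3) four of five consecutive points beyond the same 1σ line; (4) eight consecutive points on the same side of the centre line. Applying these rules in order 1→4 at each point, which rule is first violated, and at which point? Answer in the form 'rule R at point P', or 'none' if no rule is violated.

Zone of each point (C = within 1σ̂, B = 1σ̂–2σ̂, A = 2σ̂–3σ̂, * = beyond 3σ̂; sign = side of CL): 1:+B, 2:+C, 3:-C, 4:-C, 5:+A, 6:+A, 7:+B, 8:+C, 9:+B, 10:-C, 11:-B, 12:-C, 13:-B, 14:+C, 15:+C
Rule 2 (two of three consecutive points beyond the same 2σ limit) is satisfied at point 6.

rule 2 at point 6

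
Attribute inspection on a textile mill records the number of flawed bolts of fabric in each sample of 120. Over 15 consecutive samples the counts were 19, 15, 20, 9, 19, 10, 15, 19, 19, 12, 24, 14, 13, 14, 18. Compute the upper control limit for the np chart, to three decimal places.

27.171

p̄ = Σdᵢ / (k·n) = 240 / (15 × 120) = 0.13333
UCL = np̄ + 3·√(np̄(1−p̄)) = 16.0000 + 3 × √(16.0000×0.86667) = 16.0000 + 3 × 3.7238 = 27.1714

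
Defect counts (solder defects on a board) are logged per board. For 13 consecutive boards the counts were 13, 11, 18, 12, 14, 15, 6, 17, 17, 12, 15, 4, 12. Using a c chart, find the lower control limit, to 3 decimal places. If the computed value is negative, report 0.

c̄ = (13 + 11 + 18 + 12 + 14 + 15 + 6 + 17 + 17 + 12 + 15 + 4 + 12) / 13 = 166 / 13 = 12.7692
LCL = c̄ − 3√c̄ = 12.7692 − 3 × 3.5734 = 2.0490

2.049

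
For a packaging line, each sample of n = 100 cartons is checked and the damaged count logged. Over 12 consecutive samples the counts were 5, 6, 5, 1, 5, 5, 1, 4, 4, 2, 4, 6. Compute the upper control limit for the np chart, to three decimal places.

9.879

p̄ = Σdᵢ / (k·n) = 48 / (12 × 100) = 0.04000
UCL = np̄ + 3·√(np̄(1−p̄)) = 4.0000 + 3 × √(4.0000×0.96000) = 4.0000 + 3 × 1.9596 = 9.8788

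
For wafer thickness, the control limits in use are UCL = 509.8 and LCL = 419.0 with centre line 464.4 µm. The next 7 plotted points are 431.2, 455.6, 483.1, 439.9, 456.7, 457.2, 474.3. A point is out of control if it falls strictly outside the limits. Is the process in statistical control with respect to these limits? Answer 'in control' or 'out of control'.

All 7 points lie within [419.0, 509.8].

in control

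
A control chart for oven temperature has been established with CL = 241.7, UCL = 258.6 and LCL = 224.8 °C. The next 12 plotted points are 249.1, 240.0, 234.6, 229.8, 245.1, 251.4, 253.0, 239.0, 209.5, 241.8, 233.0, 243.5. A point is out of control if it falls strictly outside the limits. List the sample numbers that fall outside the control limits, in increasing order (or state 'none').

9

Compare each point to [224.8, 258.6]: sample 9 = 209.5 < LCL.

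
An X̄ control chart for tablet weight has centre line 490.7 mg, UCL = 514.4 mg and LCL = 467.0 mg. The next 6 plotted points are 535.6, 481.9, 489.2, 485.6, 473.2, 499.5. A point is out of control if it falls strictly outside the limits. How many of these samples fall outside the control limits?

Compare each point to [467.0, 514.4]: sample 1 = 535.6 > UCL.

1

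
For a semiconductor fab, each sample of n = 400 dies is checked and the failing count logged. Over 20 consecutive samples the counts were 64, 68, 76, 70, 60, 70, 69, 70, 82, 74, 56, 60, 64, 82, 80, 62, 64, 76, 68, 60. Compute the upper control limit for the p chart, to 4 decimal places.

p̄ = Σdᵢ / (k·n) = 1375 / (20 × 400) = 0.17188
UCL = p̄ + 3·√(p̄(1−p̄)/n) = 0.17188 + 3 × √(0.17188×0.82812/400) = 0.17188 + 3 × 0.01886 = 0.22847

0.2285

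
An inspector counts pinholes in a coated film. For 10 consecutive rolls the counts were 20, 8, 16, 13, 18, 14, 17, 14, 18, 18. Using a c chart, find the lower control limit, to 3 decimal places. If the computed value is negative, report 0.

c̄ = (20 + 8 + 16 + 13 + 18 + 14 + 17 + 14 + 18 + 18) / 10 = 156 / 10 = 15.6000
LCL = c̄ − 3√c̄ = 15.6000 − 3 × 3.9497 = 3.7509

3.751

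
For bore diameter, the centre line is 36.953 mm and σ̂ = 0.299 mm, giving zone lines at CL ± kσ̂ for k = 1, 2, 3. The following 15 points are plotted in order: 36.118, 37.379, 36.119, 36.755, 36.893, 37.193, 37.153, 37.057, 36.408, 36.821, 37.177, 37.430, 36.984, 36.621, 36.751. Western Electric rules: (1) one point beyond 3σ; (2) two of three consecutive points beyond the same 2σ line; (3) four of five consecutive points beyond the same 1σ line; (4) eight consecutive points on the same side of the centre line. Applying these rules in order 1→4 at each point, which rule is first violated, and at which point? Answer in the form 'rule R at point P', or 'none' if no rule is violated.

rule 2 at point 3

Zone of each point (C = within 1σ̂, B = 1σ̂–2σ̂, A = 2σ̂–3σ̂, * = beyond 3σ̂; sign = side of CL): 1:-A, 2:+B, 3:-A, 4:-C, 5:-C, 6:+C, 7:+C, 8:+C, 9:-B, 10:-C, 11:+C, 12:+B, 13:+C, 14:-B, 15:-C
Rule 2 (two of three consecutive points beyond the same 2σ limit) is satisfied at point 3.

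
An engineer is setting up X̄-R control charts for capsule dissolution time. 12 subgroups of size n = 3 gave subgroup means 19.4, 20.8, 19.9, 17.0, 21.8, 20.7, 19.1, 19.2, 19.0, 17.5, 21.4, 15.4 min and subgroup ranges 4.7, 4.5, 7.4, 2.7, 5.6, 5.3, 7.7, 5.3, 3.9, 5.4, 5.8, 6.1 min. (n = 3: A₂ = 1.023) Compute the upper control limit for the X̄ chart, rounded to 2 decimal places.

24.76

X̄̄ = (19.4 + 20.8 + 19.9 + 17.0 + 21.8 + 20.7 + 19.1 + 19.2 + 19.0 + 17.5 + 21.4 + 15.4) / 12 = 231.2000 / 12 = 19.2667
R̄ = (4.7 + 4.5 + 7.4 + 2.7 + 5.6 + 5.3 + 7.7 + 5.3 + 3.9 + 5.4 + 5.8 + 6.1) / 12 = 64.4000 / 12 = 5.3667
UCL = X̄̄ + A₂·R̄ = 19.2667 + 1.023 × 5.3667 = 24.7568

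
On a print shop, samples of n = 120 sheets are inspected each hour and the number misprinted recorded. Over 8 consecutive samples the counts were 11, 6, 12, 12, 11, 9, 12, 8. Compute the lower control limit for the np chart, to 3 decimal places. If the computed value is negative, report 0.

0.991

p̄ = Σdᵢ / (k·n) = 81 / (8 × 120) = 0.08438
LCL = np̄ − 3·√(np̄(1−p̄)) = 10.1250 − 3 × 3.0448 = 0.9907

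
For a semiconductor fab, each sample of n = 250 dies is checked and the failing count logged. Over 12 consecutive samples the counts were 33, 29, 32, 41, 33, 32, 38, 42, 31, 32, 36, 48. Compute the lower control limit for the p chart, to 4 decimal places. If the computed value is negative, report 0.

p̄ = Σdᵢ / (k·n) = 427 / (12 × 250) = 0.14233
LCL = p̄ − 3·√(p̄(1−p̄)/n) = 0.14233 − 3 × 0.02210 = 0.07604

0.0760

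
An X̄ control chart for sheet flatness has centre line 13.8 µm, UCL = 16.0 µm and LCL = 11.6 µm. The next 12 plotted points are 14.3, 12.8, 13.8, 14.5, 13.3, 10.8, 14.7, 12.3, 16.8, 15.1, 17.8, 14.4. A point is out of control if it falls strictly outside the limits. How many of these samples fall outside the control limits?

3

Compare each point to [11.6, 16.0]: sample 6 = 10.8 < LCL; sample 9 = 16.8 > UCL; sample 11 = 17.8 > UCL.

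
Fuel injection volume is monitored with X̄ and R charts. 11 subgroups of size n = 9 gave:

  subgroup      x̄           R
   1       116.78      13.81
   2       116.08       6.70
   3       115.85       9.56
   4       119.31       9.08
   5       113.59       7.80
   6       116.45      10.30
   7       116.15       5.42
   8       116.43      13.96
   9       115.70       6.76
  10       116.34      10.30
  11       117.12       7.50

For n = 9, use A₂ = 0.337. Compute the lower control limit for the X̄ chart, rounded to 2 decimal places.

X̄̄ = (116.78 + 116.08 + 115.85 + 119.31 + 113.59 + 116.45 + 116.15 + 116.43 + 115.70 + 116.34 + 117.12) / 11 = 1279.8000 / 11 = 116.3455
R̄ = (13.81 + 6.70 + 9.56 + 9.08 + 7.80 + 10.30 + 5.42 + 13.96 + 6.76 + 10.30 + 7.50) / 11 = 101.1900 / 11 = 9.1991
LCL = X̄̄ − A₂·R̄ = 116.3455 − 0.337 × 9.1991 = 113.2454

113.25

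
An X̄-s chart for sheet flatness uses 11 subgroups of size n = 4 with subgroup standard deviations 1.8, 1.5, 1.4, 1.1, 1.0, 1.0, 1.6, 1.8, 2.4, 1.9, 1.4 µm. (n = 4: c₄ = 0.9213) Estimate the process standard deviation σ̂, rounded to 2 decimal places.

s̄ = (1.8 + 1.5 + 1.4 + 1.1 + 1.0 + 1.0 + 1.6 + 1.8 + 2.4 + 1.9 + 1.4) / 11 = 1.5364
σ̂ = s̄ / c₄ = 1.5364 / 0.9213 = 1.6676

1.67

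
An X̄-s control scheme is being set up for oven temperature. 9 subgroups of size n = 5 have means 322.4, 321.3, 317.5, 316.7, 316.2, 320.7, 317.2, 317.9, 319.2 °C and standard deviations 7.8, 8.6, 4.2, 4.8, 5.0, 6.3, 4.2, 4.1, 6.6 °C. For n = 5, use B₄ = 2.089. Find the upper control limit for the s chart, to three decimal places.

11.977

s̄ = (7.8 + 8.6 + 4.2 + 4.8 + 5.0 + 6.3 + 4.2 + 4.1 + 6.6) / 9 = 5.7333
UCL_s = B₄·s̄ = 2.089 × 5.7333 = 11.9769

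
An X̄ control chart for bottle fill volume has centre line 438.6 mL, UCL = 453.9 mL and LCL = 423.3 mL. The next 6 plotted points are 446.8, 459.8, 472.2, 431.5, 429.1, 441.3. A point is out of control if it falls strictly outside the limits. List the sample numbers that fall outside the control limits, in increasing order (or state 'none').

2, 3

Compare each point to [423.3, 453.9]: sample 2 = 459.8 > UCL; sample 3 = 472.2 > UCL.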